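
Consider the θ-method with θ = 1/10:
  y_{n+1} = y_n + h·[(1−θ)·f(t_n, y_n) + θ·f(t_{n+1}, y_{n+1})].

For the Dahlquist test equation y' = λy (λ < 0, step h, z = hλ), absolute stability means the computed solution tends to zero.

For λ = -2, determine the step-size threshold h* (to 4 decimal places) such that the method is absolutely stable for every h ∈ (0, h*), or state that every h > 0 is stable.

Set f=λy, z=hλ:
  y_{n+1} = y_n + z·[9/10·y_n + 1/10·y_{n+1}] ⇒ (1 − 1/10z)y_{n+1} = (1 + 9/10z)y_n
  Hence R(z) = (1 + 9/10z)/(1 − 1/10z).

Boundary: |R(x)|=1, x<0.
x=-1.32: |R|=0.1661
R=−1: 1+9/10x = −1+1/10x ⇒ -4/5x=2 ⇒ x=2/(-4/5)=-2.5000
Confirm numerically:
  x=-1.918: |R|=0.60933 <1
  x=-1.867: |R|=0.57327 <1
  x=-1.347: |R|=0.18710 <1
  x=-1.316: |R|=0.16296 <1
  x=-2.752: |R|=1.15809 >1
  x=-2.738: |R|=1.14947 >1
  x=-2.543: |R|=1.02743 >1
Interval (-2.5000, 0).

(-2.5000,0); λ=-2 ⇒ h* = (5/2)/2 = 1.2500.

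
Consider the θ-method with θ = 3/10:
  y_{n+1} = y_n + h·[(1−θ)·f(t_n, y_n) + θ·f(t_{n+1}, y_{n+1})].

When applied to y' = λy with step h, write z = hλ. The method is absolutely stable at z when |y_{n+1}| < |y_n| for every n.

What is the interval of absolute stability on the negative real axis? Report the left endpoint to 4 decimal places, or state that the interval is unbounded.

Test eqn y'=λy, z=hλ:
  y_{n+1} = y_n + z·[7/10·y_n + 3/10·y_{n+1}] ⇒ (1 − 3/10z)y_{n+1} = (1 + 7/10z)y_n
  ⇒ R(z) = (1 + 7/10z)/(1 − 3/10z).

Solve |R(x)|<1 on ℝ⁻.
x=-1.22: |R|=0.1069
R=−1: 1+7/10x = −1+3/10x ⇒ -2/5x=2 ⇒ x=2/(-2/5)=-5.0000
Confirm numerically:
  x=-4.027: |R|=0.82374 <1
  x=-3.357: |R|=0.67256 <1
  x=-2.847: |R|=0.53552 <1
  x=-5.530: |R|=1.07973 >1
  x=-5.213: |R|=1.03323 >1
  x=-5.138: |R|=1.02172 >1
Interval (-5.0000, 0).

(-5.0000, 0).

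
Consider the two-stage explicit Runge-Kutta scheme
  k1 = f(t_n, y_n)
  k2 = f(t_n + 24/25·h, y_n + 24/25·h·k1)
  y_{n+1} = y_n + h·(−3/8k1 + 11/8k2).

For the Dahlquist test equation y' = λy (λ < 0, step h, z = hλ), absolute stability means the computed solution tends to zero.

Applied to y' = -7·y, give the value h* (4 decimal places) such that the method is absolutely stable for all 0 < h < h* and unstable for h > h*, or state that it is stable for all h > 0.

Test eqn y'=λy, z=hλ:
  k1=λy_n ⇒ h·k1=z·y_n;  k2=λ(1+24/25z)y_n ⇒ h·k2=z(1+24/25z)y_n
  y_{n+1}/y_n = 1 − 3/8z + 11/8z(1+24/25z) = 1 + z + 33/25z²
  ⇒ R(z) = 1 + z + 33/25z².

Find x<0 with |R(x)|<1.
x=-0.91: |R|=1.1831
R=1: x+33/25x²=0 ⇒ x=−25/33=-0.7576; min R=1−1/(4·33/25)=0.8106>−1
Confirm numerically:
  x=-0.650: |R|=0.90770 <1
  x=-0.637: |R|=0.89862 <1
  x=-0.488: |R|=0.82635 <1
  x=-0.316: |R|=0.81581 <1
  x=-1.345: |R|=2.04291 >1
  x=-1.239: |R|=1.78736 >1
  x=-1.168: |R|=1.63278 >1
Stable set (-0.7576, 0).

(-0.7576,0); λ=-7 ⇒ h* = (25/33)/7 = 0.1082.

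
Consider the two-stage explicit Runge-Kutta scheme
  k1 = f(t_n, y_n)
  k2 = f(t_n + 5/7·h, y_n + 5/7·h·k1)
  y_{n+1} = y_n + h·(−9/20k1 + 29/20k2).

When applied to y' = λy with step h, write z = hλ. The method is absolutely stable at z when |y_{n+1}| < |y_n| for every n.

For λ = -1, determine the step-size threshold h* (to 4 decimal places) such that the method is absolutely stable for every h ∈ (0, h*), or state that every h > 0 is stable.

Set f=λy, z=hλ:
  k1=λy_n ⇒ h·k1=z·y_n;  k2=λ(1+5/7z)y_n ⇒ h·k2=z(1+5/7z)y_n
  y_{n+1}/y_n = 1 − 9/20z + 29/20z(1+5/7z) = 1 + z + 29/28z²
  ⇒ R(z) = 1 + z + 29/28z².

Solve |R(x)|<1 on ℝ⁻.
x=-1.64: |R|=2.1457
R=1: x+29/28x²=0 ⇒ x=−28/29=-0.9655; min R=1−1/(4·29/28)=0.7586>−1
Confirm numerically:
  x=-0.850: |R|=0.89830 <1
  x=-0.741: |R|=0.82769 <1
  x=-0.669: |R|=0.79455 <1
  x=-0.415: |R|=0.76338 <1
  x=-1.435: |R|=1.69777 >1
  x=-1.109: |R|=1.16481 >1
Stable set (-0.9655, 0).

(-0.9655,0); λ=-1 ⇒ h* = (28/29)/1 = 0.9655.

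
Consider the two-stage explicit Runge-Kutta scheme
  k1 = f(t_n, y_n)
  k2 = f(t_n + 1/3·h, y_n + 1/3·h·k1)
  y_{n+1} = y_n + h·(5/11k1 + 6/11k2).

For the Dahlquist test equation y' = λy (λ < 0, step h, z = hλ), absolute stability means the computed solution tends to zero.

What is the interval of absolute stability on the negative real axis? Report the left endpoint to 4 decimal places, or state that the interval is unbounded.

z∈(-5.5000,0).

Set f=λy, z=hλ:
  k1=λy_n ⇒ h·k1=z·y_n;  k2=λ(1+1/3z)y_n ⇒ h·k2=z(1+1/3z)y_n
  y_{n+1}/y_n = 1 + 5/11z + 6/11z(1+1/3z) = 1 + z + 2/11z²
  Hence R(z) = 1 + z + 2/11z².

Need |R(x)|<1, x<0.
x=-1.65: |R|=0.1550
R=1: x+2/11x²=0 ⇒ x=−11/2=-5.5000; min R=1−1/(4·2/11)=-0.3750>−1
Confirm numerically:
  x=-4.751: |R|=0.35300 <1
  x=-4.327: |R|=0.07717 <1
  x=-2.911: |R|=0.37029 <1
  x=-2.242: |R|=0.32808 <1
  x=-5.892: |R|=1.41994 >1
  x=-5.541: |R|=1.04131 >1
Stable set (-5.5000, 0).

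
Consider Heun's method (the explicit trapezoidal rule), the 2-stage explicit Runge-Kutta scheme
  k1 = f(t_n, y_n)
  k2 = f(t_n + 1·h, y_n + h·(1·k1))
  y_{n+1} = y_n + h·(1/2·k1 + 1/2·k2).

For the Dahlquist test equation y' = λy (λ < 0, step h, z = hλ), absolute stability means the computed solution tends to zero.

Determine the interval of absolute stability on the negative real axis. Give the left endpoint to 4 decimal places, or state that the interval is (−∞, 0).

On y'=λy, z=hλ:
  order 2, 2-stage ⇒ R(z)=1+z+z^2/2
  (e.g. R(-1.28)=0.53920, |R|=0.53920)

Find x<0 with |R(x)|<1.
x=-1.28: |R|=0.5392
|R(-2.31)|=1.3580 |R(-1.38)|=0.5722 |R(-1.31)|=0.5481
Bisect:
  x_lo=-2.6480 |R|=1.8580  x_hi=-0.2500 |R|=0.7813
  mid=-1.44900 |R|=0.60080 →hi
  mid=-2.04852 |R|=1.04970 →lo
  mid=-1.74876 |R|=0.78032 →hi
  mid=-1.89864 |R|=0.90378 →hi
  mid=-1.97358 |R|=0.97393 →hi
  mid=-2.01105 |R|=1.01111 →lo
  mid=-1.99231 |R|=0.99234 →hi
  mid=-2.00168 |R|=1.00168 →lo
  mid=-1.99700 |R|=0.99700 →hi
  ...
  [-2.00007,-1.99993] ⇒ x*=-2.0000
Interval (-2.0000, 0).

(-2.0000, 0).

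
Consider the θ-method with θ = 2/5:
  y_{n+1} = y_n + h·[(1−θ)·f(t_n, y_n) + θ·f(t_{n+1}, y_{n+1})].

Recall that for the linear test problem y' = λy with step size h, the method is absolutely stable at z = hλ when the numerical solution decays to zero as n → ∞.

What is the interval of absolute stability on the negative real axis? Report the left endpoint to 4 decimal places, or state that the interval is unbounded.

(-10.0000, 0).

Set f=λy, z=hλ:
  y_{n+1} = y_n + z·[3/5·y_n + 2/5·y_{n+1}] ⇒ (1 − 2/5z)y_{n+1} = (1 + 3/5z)y_n
  R(z) = (1 + 3/5z)/(1 − 2/5z).

Boundary: |R(x)|=1, x<0.
x=-0.61: |R|=0.5096
R=−1: 1+3/5x = −1+2/5x ⇒ -1/5x=2 ⇒ x=2/(-1/5)=-10.0000
Confirm numerically:
  x=-9.703: |R|=0.98783 <1
  x=-7.821: |R|=0.89444 <1
  x=-6.417: |R|=0.79909 <1
  x=-6.227: |R|=0.78383 <1
  x=-10.577: |R|=1.02206 >1
  x=-10.170: |R|=1.00671 >1
Interval (-10.0000, 0).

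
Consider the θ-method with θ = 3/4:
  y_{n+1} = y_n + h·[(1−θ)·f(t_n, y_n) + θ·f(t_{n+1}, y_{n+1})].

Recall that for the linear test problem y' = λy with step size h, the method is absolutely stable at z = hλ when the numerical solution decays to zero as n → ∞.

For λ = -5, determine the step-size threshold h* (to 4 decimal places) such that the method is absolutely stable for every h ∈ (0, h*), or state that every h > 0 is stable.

interval (−∞, 0). Any h>0 works for λ=-5.

Test eqn y'=λy, z=hλ:
  y_{n+1} = y_n + z·[1/4·y_n + 3/4·y_{n+1}] ⇒ (1 − 3/4z)y_{n+1} = (1 + 1/4z)y_n
  so R(z) = (1 + 1/4z)/(1 − 3/4z).

Need |R(x)|<1, x<0.
x=-1.24: |R|=0.3575
x=-2: |R|=0.2000
x=-10: |R|=0.1765
x=-100: |R|=0.3158
θ=3/4≥1/2 ⇒ |1+1/4x|<|1−3/4x| ∀x<0 ⇒ stable on all of ℝ⁻.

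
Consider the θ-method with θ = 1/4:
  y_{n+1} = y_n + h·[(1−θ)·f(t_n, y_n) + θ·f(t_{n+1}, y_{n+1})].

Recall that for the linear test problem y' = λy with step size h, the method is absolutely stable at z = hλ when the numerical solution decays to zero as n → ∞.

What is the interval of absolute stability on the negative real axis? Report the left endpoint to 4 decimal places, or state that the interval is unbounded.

(-4.0000, 0).

Set f=λy, z=hλ:
  y_{n+1} = y_n + z·[3/4·y_n + 1/4·y_{n+1}] ⇒ (1 − 1/4z)y_{n+1} = (1 + 3/4z)y_n
  ⇒ R(z) = (1 + 3/4z)/(1 − 1/4z).

Boundary: |R(x)|=1, x<0.
x=-1.69: |R|=0.1880
R=−1: 1+3/4x = −1+1/4x ⇒ -1/2x=2 ⇒ x=2/(-1/2)=-4.0000
Confirm numerically:
  x=-3.200: |R|=0.77778 <1
  x=-3.017: |R|=0.71982 <1
  x=-2.513: |R|=0.54337 <1
  x=-4.340: |R|=1.08153 >1
  x=-4.136: |R|=1.03343 >1
So |R|<1 on (-4.0000, 0).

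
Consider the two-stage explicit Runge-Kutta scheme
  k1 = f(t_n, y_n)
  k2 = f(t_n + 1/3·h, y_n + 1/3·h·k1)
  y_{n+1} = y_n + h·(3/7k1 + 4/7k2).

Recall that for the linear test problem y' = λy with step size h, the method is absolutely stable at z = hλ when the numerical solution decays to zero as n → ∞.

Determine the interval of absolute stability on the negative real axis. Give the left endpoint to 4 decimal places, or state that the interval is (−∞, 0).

(-5.2500, 0).

Test eqn y'=λy, z=hλ:
  k1=λy_n ⇒ h·k1=z·y_n;  k2=λ(1+1/3z)y_n ⇒ h·k2=z(1+1/3z)y_n
  y_{n+1}/y_n = 1 + 3/7z + 4/7z(1+1/3z) = 1 + z + 4/21z²
  ⇒ R(z) = 1 + z + 4/21z².

Boundary: |R(x)|=1, x<0.
x=-0.33: |R|=0.6907
R=1: x+4/21x²=0 ⇒ x=−21/4=-5.2500; min R=1−1/(4·4/21)=-0.3125>−1
Confirm numerically:
  x=-3.959: |R|=0.02646 <1
  x=-3.769: |R|=0.06322 <1
  x=-3.600: |R|=0.13143 <1
  x=-2.505: |R|=0.30976 <1
  x=-5.371: |R|=1.12379 >1
  x=-5.289: |R|=1.03929 >1
Interval (-5.2500, 0).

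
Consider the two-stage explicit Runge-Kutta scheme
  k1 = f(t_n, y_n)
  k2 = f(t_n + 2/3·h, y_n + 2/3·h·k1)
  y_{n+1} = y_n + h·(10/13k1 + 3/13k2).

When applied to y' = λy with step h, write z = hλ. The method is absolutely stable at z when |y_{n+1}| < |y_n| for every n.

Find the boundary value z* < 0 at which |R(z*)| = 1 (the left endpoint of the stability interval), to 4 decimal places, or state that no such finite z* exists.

z* = -6.5000.

With y'=λy (z=hλ):
  k1=λy_n ⇒ h·k1=z·y_n;  k2=λ(1+2/3z)y_n ⇒ h·k2=z(1+2/3z)y_n
  y_{n+1}/y_n = 1 + 10/13z + 3/13z(1+2/3z) = 1 + z + 2/13z²
  ⇒ R(z) = 1 + z + 2/13z².

Boundary: |R(x)|=1, x<0.
x=-1.18: |R|=0.0342
R=1: x+2/13x²=0 ⇒ x=−13/2=-6.5000; min R=1−1/(4·2/13)=-0.6250>−1
Confirm numerically:
  x=-6.268: |R|=0.77628 <1
  x=-4.605: |R|=0.34253 <1
  x=-3.682: |R|=0.59629 <1
  x=-6.900: |R|=1.42462 >1
  x=-6.782: |R|=1.29423 >1
Interval (-6.5000, 0).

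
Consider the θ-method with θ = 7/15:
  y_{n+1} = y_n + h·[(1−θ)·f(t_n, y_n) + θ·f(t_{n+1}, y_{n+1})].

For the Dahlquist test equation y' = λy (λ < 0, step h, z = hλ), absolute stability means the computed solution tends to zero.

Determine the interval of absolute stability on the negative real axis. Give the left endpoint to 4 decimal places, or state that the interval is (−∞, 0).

Set f=λy, z=hλ:
  y_{n+1} = y_n + z·[8/15·y_n + 7/15·y_{n+1}] ⇒ (1 − 7/15z)y_{n+1} = (1 + 8/15z)y_n
  so R(z) = (1 + 8/15z)/(1 − 7/15z).

Need |R(x)|<1, x<0.
x=-1.78: |R|=0.0277
R=−1: 1+8/15x = −1+7/15x ⇒ -1/15x=2 ⇒ x=2/(-1/15)=-30.0000
Confirm numerically:
  x=-29.531: |R|=0.99788 <1
  x=-14.776: |R|=0.87145 <1
  x=-14.095: |R|=0.86007 <1
  x=-12.756: |R|=0.83466 <1
  x=-30.590: |R|=1.00257 >1
  x=-30.297: |R|=1.00131 >1
Interval (-30.0000, 0).

z∈(-30.0000,0).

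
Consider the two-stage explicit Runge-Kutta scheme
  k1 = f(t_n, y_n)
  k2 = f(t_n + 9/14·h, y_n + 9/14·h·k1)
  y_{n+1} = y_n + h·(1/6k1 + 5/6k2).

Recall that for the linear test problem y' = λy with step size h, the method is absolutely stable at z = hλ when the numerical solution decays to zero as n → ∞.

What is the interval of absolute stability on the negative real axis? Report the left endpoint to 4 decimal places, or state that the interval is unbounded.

(-1.8667, 0).

Test eqn y'=λy, z=hλ:
  k1=λy_n ⇒ h·k1=z·y_n;  k2=λ(1+9/14z)y_n ⇒ h·k2=z(1+9/14z)y_n
  y_{n+1}/y_n = 1 + 1/6z + 5/6z(1+9/14z) = 1 + z + 15/28z²
  ⇒ R(z) = 1 + z + 15/28z².

Boundary: |R(x)|=1, x<0.
x=-1.45: |R|=0.6763
R=1: x+15/28x²=0 ⇒ x=−28/15=-1.8667; min R=1−1/(4·15/28)=0.5333>−1
Confirm numerically:
  x=-1.811: |R|=0.94599 <1
  x=-0.760: |R|=0.54943 <1
  x=-0.753: |R|=0.55075 <1
  x=-2.214: |R|=1.41196 >1
  x=-2.158: |R|=1.33680 >1
  x=-1.976: |R|=1.11574 >1
Interval (-1.8667, 0).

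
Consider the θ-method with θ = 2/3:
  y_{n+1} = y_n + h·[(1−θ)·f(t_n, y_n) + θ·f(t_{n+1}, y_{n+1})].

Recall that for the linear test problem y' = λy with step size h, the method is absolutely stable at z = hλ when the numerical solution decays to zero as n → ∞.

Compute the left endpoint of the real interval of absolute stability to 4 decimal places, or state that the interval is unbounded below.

unbounded; (−∞, 0).

On y'=λy, z=hλ:
  y_{n+1} = y_n + z·[1/3·y_n + 2/3·y_{n+1}] ⇒ (1 − 2/3z)y_{n+1} = (1 + 1/3z)y_n
  R(z) = (1 + 1/3z)/(1 − 2/3z).

Boundary: |R(x)|=1, x<0.
x=-0.97: |R|=0.4109
x=-2: |R|=0.1429
x=-10: |R|=0.3043
x=-100: |R|=0.4778
θ=2/3≥1/2 ⇒ |1+1/3x|<|1−2/3x| ∀x<0 ⇒ unbounded interval.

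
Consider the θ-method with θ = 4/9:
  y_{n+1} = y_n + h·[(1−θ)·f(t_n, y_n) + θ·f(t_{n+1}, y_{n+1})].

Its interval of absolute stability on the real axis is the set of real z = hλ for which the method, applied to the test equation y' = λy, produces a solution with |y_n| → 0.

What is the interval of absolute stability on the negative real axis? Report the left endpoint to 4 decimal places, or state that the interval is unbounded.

Set f=λy, z=hλ:
  y_{n+1} = y_n + z·[5/9·y_n + 4/9·y_{n+1}] ⇒ (1 − 4/9z)y_{n+1} = (1 + 5/9z)y_n
  so R(z) = (1 + 5/9z)/(1 − 4/9z).

Find x<0 with |R(x)|<1.
x=-1.26: |R|=0.1923
R=−1: 1+5/9x = −1+4/9x ⇒ -1/9x=2 ⇒ x=2/(-1/9)=-18.0000
Confirm numerically:
  x=-17.496: |R|=0.99362 <1
  x=-16.574: |R|=0.98106 <1
  x=-8.883: |R|=0.79527 <1
  x=-7.426: |R|=0.72680 <1
  x=-18.544: |R|=1.00654 >1
  x=-18.536: |R|=1.00645 >1
  x=-18.217: |R|=1.00265 >1
So |R|<1 on (-18.0000, 0).

z∈(-18.0000,0).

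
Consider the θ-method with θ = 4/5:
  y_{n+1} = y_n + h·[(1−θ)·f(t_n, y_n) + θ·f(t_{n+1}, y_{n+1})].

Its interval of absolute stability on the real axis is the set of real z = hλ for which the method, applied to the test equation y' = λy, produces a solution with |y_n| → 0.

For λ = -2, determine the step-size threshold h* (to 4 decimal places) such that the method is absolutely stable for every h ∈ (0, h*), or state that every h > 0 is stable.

With y'=λy (z=hλ):
  y_{n+1} = y_n + z·[1/5·y_n + 4/5·y_{n+1}] ⇒ (1 − 4/5z)y_{n+1} = (1 + 1/5z)y_n
  so R(z) = (1 + 1/5z)/(1 − 4/5z).

Boundary: |R(x)|=1, x<0.
x=-1.16: |R|=0.3983
x=-2: |R|=0.2308
x=-10: |R|=0.1111
x=-100: |R|=0.2346
θ=4/5≥1/2 ⇒ |1+1/5x|<|1−4/5x| ∀x<0 ⇒ interval (−∞,0).

(−∞, 0) — no finite endpoint. Any h>0 works for λ=-2.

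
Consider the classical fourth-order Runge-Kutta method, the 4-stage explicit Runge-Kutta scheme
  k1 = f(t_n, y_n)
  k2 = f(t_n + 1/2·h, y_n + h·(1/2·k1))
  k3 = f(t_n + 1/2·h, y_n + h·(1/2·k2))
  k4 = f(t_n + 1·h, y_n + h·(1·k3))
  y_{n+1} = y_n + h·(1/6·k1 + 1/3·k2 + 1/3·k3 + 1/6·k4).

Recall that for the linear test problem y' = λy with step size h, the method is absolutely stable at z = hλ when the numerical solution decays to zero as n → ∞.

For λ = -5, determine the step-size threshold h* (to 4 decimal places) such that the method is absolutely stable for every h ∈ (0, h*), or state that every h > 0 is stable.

Test eqn y'=λy, z=hλ:
  order 4, 4-stage ⇒ R(z)=1+z+z^2/2+z^3/6+z^4/24
  (e.g. R(-1.62)=0.27059, |R|=0.27059)

Need |R(x)|<1, x<0.
x=-1.62: |R|=0.2706
|R(-1.72)|=0.2758 |R(-1.64)|=0.2711 |R(-0.88)|=0.4186
Bisect:
  x_lo=-3.6058 |R|=3.1251  x_hi=-0.3998 |R|=0.6705
  mid=-2.00280 |R|=0.33427 →hi
  mid=-2.80431 |R|=1.02905 →lo
  mid=-2.40355 |R|=0.56134 →hi
  mid=-2.60393 |R|=0.75927 →hi
  mid=-2.70412 |R|=0.88436 →hi
  mid=-2.75421 |R|=0.95414 →hi
  mid=-2.77926 |R|=0.99094 →hi
  mid=-2.79179 |R|=1.00983 →lo
  mid=-2.78552 |R|=1.00035 →lo
  mid=-2.78239 |R|=0.99564 →hi
  ...
  [-2.78533,-2.78513] ⇒ x*=-2.7853
Interval (-2.7853, 0).

(-2.7853,0); λ=-5 ⇒ h* = 0.5571.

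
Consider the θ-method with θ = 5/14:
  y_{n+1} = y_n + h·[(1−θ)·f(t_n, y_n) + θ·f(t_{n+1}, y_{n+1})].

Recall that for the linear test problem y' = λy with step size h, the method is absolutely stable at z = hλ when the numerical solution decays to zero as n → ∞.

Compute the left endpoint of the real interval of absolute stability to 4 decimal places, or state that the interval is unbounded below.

left endpoint -7.0000.

On y'=λy, z=hλ:
  y_{n+1} = y_n + z·[9/14·y_n + 5/14·y_{n+1}] ⇒ (1 − 5/14z)y_{n+1} = (1 + 9/14z)y_n
  so R(z) = (1 + 9/14z)/(1 − 5/14z).

Solve |R(x)|<1 on ℝ⁻.
x=-1.56: |R|=0.0018
R=−1: 1+9/14x = −1+5/14x ⇒ -2/7x=2 ⇒ x=2/(-2/7)=-7.0000
Confirm numerically:
  x=-6.284: |R|=0.93694 <1
  x=-6.281: |R|=0.93666 <1
  x=-3.152: |R|=0.48280 <1
  x=-3.047: |R|=0.45914 <1
  x=-7.572: |R|=1.04412 >1
  x=-7.398: |R|=1.03122 >1
  x=-7.319: |R|=1.02522 >1
So |R|<1 on (-7.0000, 0).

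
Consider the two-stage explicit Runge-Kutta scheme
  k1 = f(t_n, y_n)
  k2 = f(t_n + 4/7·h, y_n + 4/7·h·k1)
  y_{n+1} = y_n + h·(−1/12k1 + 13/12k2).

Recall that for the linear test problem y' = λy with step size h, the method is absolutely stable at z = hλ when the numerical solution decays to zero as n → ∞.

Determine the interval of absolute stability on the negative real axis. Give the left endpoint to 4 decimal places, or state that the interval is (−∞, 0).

(-1.6154, 0).

With y'=λy (z=hλ):
  k1=λy_n ⇒ h·k1=z·y_n;  k2=λ(1+4/7z)y_n ⇒ h·k2=z(1+4/7z)y_n
  y_{n+1}/y_n = 1 − 1/12z + 13/12z(1+4/7z) = 1 + z + 13/21z²
  Hence R(z) = 1 + z + 13/21z².

Find x<0 with |R(x)|<1.
x=-0.7: |R|=0.6033
R=1: x+13/21x²=0 ⇒ x=−21/13=-1.6154; min R=1−1/(4·13/21)=0.5962>−1
Confirm numerically:
  x=-1.379: |R|=0.79821 <1
  x=-1.282: |R|=0.73542 <1
  x=-1.212: |R|=0.69735 <1
  x=-0.799: |R|=0.59620 <1
  x=-1.998: |R|=1.47324 >1
  x=-1.904: |R|=1.34018 >1
  x=-1.750: |R|=1.14583 >1
So |R|<1 on (-1.6154, 0).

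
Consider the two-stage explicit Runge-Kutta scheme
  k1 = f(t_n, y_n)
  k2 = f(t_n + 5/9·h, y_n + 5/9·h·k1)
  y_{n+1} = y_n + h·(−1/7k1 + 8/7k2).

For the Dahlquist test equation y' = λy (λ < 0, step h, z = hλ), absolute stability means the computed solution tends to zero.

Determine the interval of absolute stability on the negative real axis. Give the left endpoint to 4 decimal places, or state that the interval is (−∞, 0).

z∈(-1.5750,0).

Test eqn y'=λy, z=hλ:
  k1=λy_n ⇒ h·k1=z·y_n;  k2=λ(1+5/9z)y_n ⇒ h·k2=z(1+5/9z)y_n
  y_{n+1}/y_n = 1 − 1/7z + 8/7z(1+5/9z) = 1 + z + 40/63z²
  Hence R(z) = 1 + z + 40/63z².

Need |R(x)|<1, x<0.
x=-0.91: |R|=0.6158
R=1: x+40/63x²=0 ⇒ x=−63/40=-1.5750; min R=1−1/(4·40/63)=0.6062>−1
Confirm numerically:
  x=-1.475: |R|=0.90635 <1
  x=-1.333: |R|=0.79518 <1
  x=-1.282: |R|=0.76151 <1
  x=-0.944: |R|=0.62180 <1
  x=-1.971: |R|=1.49557 >1
  x=-1.855: |R|=1.32978 >1
  x=-1.605: |R|=1.03057 >1
Interval (-1.5750, 0).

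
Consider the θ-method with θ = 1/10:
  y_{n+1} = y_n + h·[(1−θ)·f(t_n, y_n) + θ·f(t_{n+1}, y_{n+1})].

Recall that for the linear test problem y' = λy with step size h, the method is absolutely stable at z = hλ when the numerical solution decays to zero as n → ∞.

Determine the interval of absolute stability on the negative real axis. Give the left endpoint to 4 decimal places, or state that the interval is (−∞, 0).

On y'=λy, z=hλ:
  y_{n+1} = y_n + z·[9/10·y_n + 1/10·y_{n+1}] ⇒ (1 − 1/10z)y_{n+1} = (1 + 9/10z)y_n
  so R(z) = (1 + 9/10z)/(1 − 1/10z).

Need |R(x)|<1, x<0.
x=-1.13: |R|=0.0153
R=−1: 1+9/10x = −1+1/10x ⇒ -4/5x=2 ⇒ x=2/(-4/5)=-2.5000
Confirm numerically:
  x=-2.158: |R|=0.77496 <1
  x=-1.829: |R|=0.54620 <1
  x=-1.628: |R|=0.40007 <1
  x=-1.545: |R|=0.33824 <1
  x=-3.019: |R|=1.31892 >1
  x=-2.662: |R|=1.10235 >1
Interval (-2.5000, 0).

(-2.5000, 0).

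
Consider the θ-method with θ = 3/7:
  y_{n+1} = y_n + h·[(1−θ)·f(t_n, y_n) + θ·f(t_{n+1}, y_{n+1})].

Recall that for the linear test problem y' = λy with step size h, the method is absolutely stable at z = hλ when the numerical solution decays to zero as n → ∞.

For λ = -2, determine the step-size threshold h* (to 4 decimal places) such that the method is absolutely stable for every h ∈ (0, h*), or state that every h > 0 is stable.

(-14.0000,0); λ=-2 ⇒ h* = (14)/2 = 7.0000.

With y'=λy (z=hλ):
  y_{n+1} = y_n + z·[4/7·y_n + 3/7·y_{n+1}] ⇒ (1 − 3/7z)y_{n+1} = (1 + 4/7z)y_n
  ⇒ R(z) = (1 + 4/7z)/(1 − 3/7z).

Solve |R(x)|<1 on ℝ⁻.
x=-0.54: |R|=0.5615
R=−1: 1+4/7x = −1+3/7x ⇒ -1/7x=2 ⇒ x=2/(-1/7)=-14.0000
Confirm numerically:
  x=-13.666: |R|=0.99304 <1
  x=-11.895: |R|=0.95069 <1
  x=-8.425: |R|=0.82727 <1
  x=-14.443: |R|=1.00880 >1
  x=-14.207: |R|=1.00417 >1
Stable set (-14.0000, 0).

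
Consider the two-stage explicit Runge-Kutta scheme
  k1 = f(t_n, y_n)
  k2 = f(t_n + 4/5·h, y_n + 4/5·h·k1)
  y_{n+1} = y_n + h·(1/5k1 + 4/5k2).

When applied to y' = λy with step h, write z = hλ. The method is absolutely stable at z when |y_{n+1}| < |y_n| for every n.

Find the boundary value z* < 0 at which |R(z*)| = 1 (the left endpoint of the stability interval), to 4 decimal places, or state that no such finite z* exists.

With y'=λy (z=hλ):
  k1=λy_n ⇒ h·k1=z·y_n;  k2=λ(1+4/5z)y_n ⇒ h·k2=z(1+4/5z)y_n
  y_{n+1}/y_n = 1 + 1/5z + 4/5z(1+4/5z) = 1 + z + 16/25z²
  so R(z) = 1 + z + 16/25z².

Solve |R(x)|<1 on ℝ⁻.
x=-0.74: |R|=0.6105
R=1: x+16/25x²=0 ⇒ x=−25/16=-1.5625; min R=1−1/(4·16/25)=0.6094>−1
Confirm numerically:
  x=-1.470: |R|=0.91298 <1
  x=-1.109: |R|=0.67812 <1
  x=-1.077: |R|=0.66535 <1
  x=-2.135: |R|=1.78226 >1
  x=-1.710: |R|=1.16142 >1
Interval (-1.5625, 0).

left endpoint -1.5625.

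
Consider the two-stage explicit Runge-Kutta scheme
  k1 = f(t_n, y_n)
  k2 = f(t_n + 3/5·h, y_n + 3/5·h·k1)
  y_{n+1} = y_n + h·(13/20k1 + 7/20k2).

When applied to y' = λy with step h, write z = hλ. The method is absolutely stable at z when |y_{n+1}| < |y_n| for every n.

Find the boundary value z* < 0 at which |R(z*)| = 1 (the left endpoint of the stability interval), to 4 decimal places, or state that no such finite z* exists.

On y'=λy, z=hλ:
  k1=λy_n ⇒ h·k1=z·y_n;  k2=λ(1+3/5z)y_n ⇒ h·k2=z(1+3/5z)y_n
  y_{n+1}/y_n = 1 + 13/20z + 7/20z(1+3/5z) = 1 + z + 21/100z²
  Hence R(z) = 1 + z + 21/100z².

Find x<0 with |R(x)|<1.
x=-0.51: |R|=0.5446
R=1: x+21/100x²=0 ⇒ x=−100/21=-4.7619; min R=1−1/(4·21/100)=-0.1905>−1
Confirm numerically:
  x=-3.526: |R|=0.08486 <1
  x=-2.966: |R|=0.11860 <1
  x=-2.162: |R|=0.18041 <1
  x=-5.298: |R|=1.59645 >1
  x=-5.026: |R|=1.27874 >1
  x=-4.931: |R|=1.17510 >1
Stable set (-4.7619, 0).

left endpoint -4.7619.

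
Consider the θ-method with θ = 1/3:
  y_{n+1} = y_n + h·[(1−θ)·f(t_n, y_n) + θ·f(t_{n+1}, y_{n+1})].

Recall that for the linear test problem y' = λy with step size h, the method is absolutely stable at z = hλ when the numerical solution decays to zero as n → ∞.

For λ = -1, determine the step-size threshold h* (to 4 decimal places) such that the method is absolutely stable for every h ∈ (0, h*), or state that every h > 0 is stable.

(-6.0000,0); λ=-1 ⇒ h* = (6)/1 = 6.0000.

Set f=λy, z=hλ:
  y_{n+1} = y_n + z·[2/3·y_n + 1/3·y_{n+1}] ⇒ (1 − 1/3z)y_{n+1} = (1 + 2/3z)y_n
  ⇒ R(z) = (1 + 2/3z)/(1 − 1/3z).

Need |R(x)|<1, x<0.
x=-1.51: |R|=0.0044
R=−1: 1+2/3x = −1+1/3x ⇒ -1/3x=2 ⇒ x=2/(-1/3)=-6.0000
Confirm numerically:
  x=-5.535: |R|=0.94552 <1
  x=-3.148: |R|=0.53611 <1
  x=-2.923: |R|=0.48050 <1
  x=-6.577: |R|=1.06025 >1
  x=-6.439: |R|=1.04651 >1
  x=-6.158: |R|=1.01725 >1
So |R|<1 on (-6.0000, 0).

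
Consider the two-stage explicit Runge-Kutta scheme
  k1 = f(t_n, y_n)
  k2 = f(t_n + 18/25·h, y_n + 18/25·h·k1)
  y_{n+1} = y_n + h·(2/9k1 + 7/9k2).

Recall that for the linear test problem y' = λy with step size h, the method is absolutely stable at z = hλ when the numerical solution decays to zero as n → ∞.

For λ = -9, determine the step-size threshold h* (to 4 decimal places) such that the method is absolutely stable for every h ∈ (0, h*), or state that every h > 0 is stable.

On y'=λy, z=hλ:
  k1=λy_n ⇒ h·k1=z·y_n;  k2=λ(1+18/25z)y_n ⇒ h·k2=z(1+18/25z)y_n
  y_{n+1}/y_n = 1 + 2/9z + 7/9z(1+18/25z) = 1 + z + 14/25z²
  Hence R(z) = 1 + z + 14/25z².

Need |R(x)|<1, x<0.
x=-0.9: |R|=0.5536
R=1: x+14/25x²=0 ⇒ x=−25/14=-1.7857; min R=1−1/(4·14/25)=0.5536>−1
Confirm numerically:
  x=-1.428: |R|=0.71394 <1
  x=-1.097: |R|=0.57691 <1
  x=-0.836: |R|=0.55538 <1
  x=-1.928: |R|=1.15362 >1
  x=-1.853: |R|=1.06982 >1
  x=-1.851: |R|=1.06767 >1
Interval (-1.7857, 0).

(-1.7857,0); λ=-9 ⇒ h* = (25/14)/9 = 0.1984.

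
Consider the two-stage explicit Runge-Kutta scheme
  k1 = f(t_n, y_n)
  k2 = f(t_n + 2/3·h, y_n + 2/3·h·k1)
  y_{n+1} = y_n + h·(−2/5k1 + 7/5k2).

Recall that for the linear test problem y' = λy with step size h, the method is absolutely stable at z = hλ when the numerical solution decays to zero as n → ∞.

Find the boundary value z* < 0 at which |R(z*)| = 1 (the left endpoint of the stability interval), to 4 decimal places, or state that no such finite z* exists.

Test eqn y'=λy, z=hλ:
  k1=λy_n ⇒ h·k1=z·y_n;  k2=λ(1+2/3z)y_n ⇒ h·k2=z(1+2/3z)y_n
  y_{n+1}/y_n = 1 − 2/5z + 7/5z(1+2/3z) = 1 + z + 14/15z²
  ⇒ R(z) = 1 + z + 14/15z².

Solve |R(x)|<1 on ℝ⁻.
x=-1.48: |R|=1.5644
R=1: x+14/15x²=0 ⇒ x=−15/14=-1.0714; min R=1−1/(4·14/15)=0.7321>−1
Confirm numerically:
  x=-0.988: |R|=0.92307 <1
  x=-0.673: |R|=0.74973 <1
  x=-0.664: |R|=0.74750 <1
  x=-0.488: |R|=0.73427 <1
  x=-1.642: |R|=1.87442 >1
  x=-1.544: |R|=1.68101 >1
  x=-1.227: |R|=1.17816 >1
So |R|<1 on (-1.0714, 0).

z* = -1.0714.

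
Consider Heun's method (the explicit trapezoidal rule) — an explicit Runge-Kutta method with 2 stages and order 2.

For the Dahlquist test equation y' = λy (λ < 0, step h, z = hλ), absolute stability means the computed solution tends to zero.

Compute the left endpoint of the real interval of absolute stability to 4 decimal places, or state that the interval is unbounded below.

left endpoint -2.0000.

With y'=λy (z=hλ):
  order 2, 2-stage ⇒ R(z)=1+z+z^2/2
  (e.g. R(-0.96)=0.50080, |R|=0.50080)

Boundary: |R(x)|=1, x<0.
x=-0.96: |R|=0.5008
|R(-1.7)|=0.7450 |R(-1.69)|=0.7380 |R(-0.82)|=0.5162
Bisect:
  x_lo=-2.5654 |R|=1.7252  x_hi=-0.1885 |R|=0.8293
  mid=-1.37692 |R|=0.57103 →hi
  mid=-1.97115 |R|=0.97156 →hi
  mid=-2.26826 |R|=1.30424 →lo
  mid=-2.11970 |R|=1.12687 →lo
  mid=-2.04542 |R|=1.04646 →lo
  mid=-2.00829 |R|=1.00832 →lo
  mid=-1.98972 |R|=0.98977 →hi
  ...
  [-2.00002,-1.99987] ⇒ x*=-2.0000
So |R|<1 on (-2.0000, 0).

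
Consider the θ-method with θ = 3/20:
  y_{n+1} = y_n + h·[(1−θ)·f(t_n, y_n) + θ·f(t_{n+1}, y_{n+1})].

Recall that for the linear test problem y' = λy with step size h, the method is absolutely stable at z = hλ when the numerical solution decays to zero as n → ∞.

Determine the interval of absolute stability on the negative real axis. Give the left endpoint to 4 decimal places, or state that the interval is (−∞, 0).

z∈(-2.8571,0).

With y'=λy (z=hλ):
  y_{n+1} = y_n + z·[17/20·y_n + 3/20·y_{n+1}] ⇒ (1 − 3/20z)y_{n+1} = (1 + 17/20z)y_n
  R(z) = (1 + 17/20z)/(1 − 3/20z).

Need |R(x)|<1, x<0.
x=-1: |R|=0.1304
R=−1: 1+17/20x = −1+3/20x ⇒ -7/10x=2 ⇒ x=2/(-7/10)=-2.8571
Confirm numerically:
  x=-2.679: |R|=0.91105 <1
  x=-2.650: |R|=0.89624 <1
  x=-2.244: |R|=0.67889 <1
  x=-1.342: |R|=0.11712 <1
  x=-3.273: |R|=1.19524 >1
  x=-3.181: |R|=1.15347 >1
Stable set (-2.8571, 0).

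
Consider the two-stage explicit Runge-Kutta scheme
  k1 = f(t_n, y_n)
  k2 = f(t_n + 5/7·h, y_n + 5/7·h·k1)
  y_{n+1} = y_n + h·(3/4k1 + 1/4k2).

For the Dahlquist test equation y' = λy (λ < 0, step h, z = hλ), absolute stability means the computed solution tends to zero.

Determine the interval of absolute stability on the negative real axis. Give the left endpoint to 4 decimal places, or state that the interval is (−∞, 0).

Set f=λy, z=hλ:
  k1=λy_n ⇒ h·k1=z·y_n;  k2=λ(1+5/7z)y_n ⇒ h·k2=z(1+5/7z)y_n
  y_{n+1}/y_n = 1 + 3/4z + 1/4z(1+5/7z) = 1 + z + 5/28z²
  so R(z) = 1 + z + 5/28z².

Need |R(x)|<1, x<0.
x=-0.53: |R|=0.5202
R=1: x+5/28x²=0 ⇒ x=−28/5=-5.6000; min R=1−1/(4·5/28)=-0.4000>−1
Confirm numerically:
  x=-4.986: |R|=0.45332 <1
  x=-3.378: |R|=0.34034 <1
  x=-2.792: |R|=0.39999 <1
  x=-2.401: |R|=0.37157 <1
  x=-5.958: |R|=1.38089 >1
  x=-5.853: |R|=1.26443 >1
  x=-5.807: |R|=1.21465 >1
Interval (-5.6000, 0).

(-5.6000, 0).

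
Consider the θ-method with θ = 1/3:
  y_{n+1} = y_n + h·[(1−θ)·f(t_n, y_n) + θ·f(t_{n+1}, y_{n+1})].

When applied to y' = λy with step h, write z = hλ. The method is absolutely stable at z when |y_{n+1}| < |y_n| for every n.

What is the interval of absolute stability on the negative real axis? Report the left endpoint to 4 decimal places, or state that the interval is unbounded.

(-6.0000, 0).

Test eqn y'=λy, z=hλ:
  y_{n+1} = y_n + z·[2/3·y_n + 1/3·y_{n+1}] ⇒ (1 − 1/3z)y_{n+1} = (1 + 2/3z)y_n
  Hence R(z) = (1 + 2/3z)/(1 − 1/3z).

Boundary: |R(x)|=1, x<0.
x=-1: |R|=0.2500
R=−1: 1+2/3x = −1+1/3x ⇒ -1/3x=2 ⇒ x=2/(-1/3)=-6.0000
Confirm numerically:
  x=-3.931: |R|=0.70149 <1
  x=-2.906: |R|=0.47613 <1
  x=-2.667: |R|=0.41186 <1
  x=-6.137: |R|=1.01499 >1
  x=-6.062: |R|=1.00684 >1
Interval (-6.0000, 0).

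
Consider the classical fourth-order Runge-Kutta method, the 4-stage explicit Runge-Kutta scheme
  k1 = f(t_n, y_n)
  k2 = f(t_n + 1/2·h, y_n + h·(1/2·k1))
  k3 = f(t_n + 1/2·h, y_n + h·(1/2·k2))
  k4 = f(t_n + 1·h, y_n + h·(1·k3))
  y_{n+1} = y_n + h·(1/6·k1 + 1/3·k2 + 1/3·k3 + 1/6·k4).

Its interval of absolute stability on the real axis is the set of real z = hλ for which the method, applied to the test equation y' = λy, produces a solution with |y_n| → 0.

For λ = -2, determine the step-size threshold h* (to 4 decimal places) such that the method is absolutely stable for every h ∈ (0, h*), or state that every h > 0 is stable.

Set f=λy, z=hλ:
  order 4, 4-stage ⇒ R(z)=1+z+z^2/2+z^3/6+z^4/24
  (e.g. R(-0.76)=0.46954, |R|=0.46954)

Boundary: |R(x)|=1, x<0.
x=-0.76: |R|=0.4695
|R(-2.62)|=0.7781 |R(-1.87)|=0.2981 |R(-0.92)|=0.4033
Bisect:
  x_lo=-3.6303 |R|=3.2223  x_hi=-0.3117 |R|=0.7322
  mid=-1.97102 |R|=0.32409 →hi
  mid=-2.80066 |R|=1.02342 →lo
  mid=-2.38584 |R|=0.54688 →hi
  mid=-2.59325 |R|=0.74702 →hi
  mid=-2.69696 |R|=0.87479 →hi
  mid=-2.74881 |R|=0.94638 →hi
  mid=-2.77474 |R|=0.98420 →hi
  ...
  [-2.78547,-2.78527] ⇒ x*=-2.7853
So |R|<1 on (-2.7853, 0).

(-2.7853,0); λ=-2 ⇒ h* = 1.3926.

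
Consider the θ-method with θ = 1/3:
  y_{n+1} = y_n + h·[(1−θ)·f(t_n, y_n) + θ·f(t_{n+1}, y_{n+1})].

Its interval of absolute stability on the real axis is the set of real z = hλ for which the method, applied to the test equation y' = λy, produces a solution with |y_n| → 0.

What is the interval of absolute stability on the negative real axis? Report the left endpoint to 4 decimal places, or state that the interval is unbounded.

Set f=λy, z=hλ:
  y_{n+1} = y_n + z·[2/3·y_n + 1/3·y_{n+1}] ⇒ (1 − 1/3z)y_{n+1} = (1 + 2/3z)y_n
  ⇒ R(z) = (1 + 2/3z)/(1 − 1/3z).

Need |R(x)|<1, x<0.
x=-0.68: |R|=0.4457
R=−1: 1+2/3x = −1+1/3x ⇒ -1/3x=2 ⇒ x=2/(-1/3)=-6.0000
Confirm numerically:
  x=-3.791: |R|=0.67472 <1
  x=-3.732: |R|=0.66310 <1
  x=-3.489: |R|=0.61304 <1
  x=-2.694: |R|=0.41939 <1
  x=-6.340: |R|=1.03640 >1
  x=-6.108: |R|=1.01186 >1
Stable set (-6.0000, 0).

z∈(-6.0000,0).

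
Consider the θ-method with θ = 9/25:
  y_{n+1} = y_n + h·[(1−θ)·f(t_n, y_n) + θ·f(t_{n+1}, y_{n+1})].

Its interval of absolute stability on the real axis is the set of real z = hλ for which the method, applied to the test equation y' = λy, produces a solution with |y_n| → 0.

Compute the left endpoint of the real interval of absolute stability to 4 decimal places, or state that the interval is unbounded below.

With y'=λy (z=hλ):
  y_{n+1} = y_n + z·[16/25·y_n + 9/25·y_{n+1}] ⇒ (1 − 9/25z)y_{n+1} = (1 + 16/25z)y_n
  R(z) = (1 + 16/25z)/(1 − 9/25z).

Need |R(x)|<1, x<0.
x=-0.55: |R|=0.5409
R=−1: 1+16/25x = −1+9/25x ⇒ -7/25x=2 ⇒ x=2/(-7/25)=-7.1429
Confirm numerically:
  x=-6.195: |R|=0.91784 <1
  x=-5.991: |R|=0.89783 <1
  x=-3.101: |R|=0.46525 <1
  x=-7.664: |R|=1.03882 >1
  x=-7.317: |R|=1.01342 >1
So |R|<1 on (-7.1429, 0).

left endpoint -7.1429.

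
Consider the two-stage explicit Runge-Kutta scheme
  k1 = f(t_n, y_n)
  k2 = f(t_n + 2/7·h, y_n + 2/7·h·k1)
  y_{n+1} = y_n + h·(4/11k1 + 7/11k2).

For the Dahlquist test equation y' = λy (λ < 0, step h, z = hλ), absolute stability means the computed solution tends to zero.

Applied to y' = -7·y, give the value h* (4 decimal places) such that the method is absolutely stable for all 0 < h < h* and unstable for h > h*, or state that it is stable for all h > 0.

(-5.5000,0); λ=-7 ⇒ h* = (11/2)/7 = 0.7857.

On y'=λy, z=hλ:
  k1=λy_n ⇒ h·k1=z·y_n;  k2=λ(1+2/7z)y_n ⇒ h·k2=z(1+2/7z)y_n
  y_{n+1}/y_n = 1 + 4/11z + 7/11z(1+2/7z) = 1 + z + 2/11z²
  Hence R(z) = 1 + z + 2/11z².

Find x<0 with |R(x)|<1.
x=-0.36: |R|=0.6636
R=1: x+2/11x²=0 ⇒ x=−11/2=-5.5000; min R=1−1/(4·2/11)=-0.3750>−1
Confirm numerically:
  x=-4.615: |R|=0.25740 <1
  x=-4.243: |R|=0.03028 <1
  x=-4.061: |R|=0.06251 <1
  x=-2.882: |R|=0.37183 <1
  x=-5.771: |R|=1.28435 >1
  x=-5.713: |R|=1.22125 >1
So |R|<1 on (-5.5000, 0).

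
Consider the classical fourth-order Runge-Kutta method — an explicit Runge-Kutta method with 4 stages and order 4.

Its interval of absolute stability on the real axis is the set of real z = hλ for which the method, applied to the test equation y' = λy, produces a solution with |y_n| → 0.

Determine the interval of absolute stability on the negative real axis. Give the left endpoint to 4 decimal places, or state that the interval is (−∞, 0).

(-2.7853, 0).

On y'=λy, z=hλ:
  order 4, 4-stage ⇒ R(z)=1+z+z^2/2+z^3/6+z^4/24
  (e.g. R(-0.4)=0.67040, |R|=0.67040)

Find x<0 with |R(x)|<1.
x=-0.4: |R|=0.6704
|R(-1.52)|=0.2723 |R(-1.2)|=0.3184 |R(-0.97)|=0.3852
Bisect:
  x_lo=-3.4034 |R|=2.4081  x_hi=-0.0912 |R|=0.9129
  mid=-1.74726 |R|=0.27850 →hi
  mid=-2.57531 |R|=0.72689 →hi
  mid=-2.98933 |R|=1.35381 →lo
  mid=-2.78232 |R|=0.99553 →hi
  mid=-2.88583 |R|=1.16246 →lo
  mid=-2.83407 |R|=1.07607 →lo
  mid=-2.80820 |R|=1.03508 →lo
  mid=-2.79526 |R|=1.01513 →lo
  ...
  [-2.78535,-2.78515] ⇒ x*=-2.7853
Stable set (-2.7853, 0).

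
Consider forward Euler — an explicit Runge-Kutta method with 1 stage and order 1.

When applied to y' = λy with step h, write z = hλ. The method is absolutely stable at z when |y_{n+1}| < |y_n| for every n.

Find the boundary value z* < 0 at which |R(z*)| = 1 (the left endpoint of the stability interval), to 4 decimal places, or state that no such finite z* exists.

On y'=λy, z=hλ:
  order 1, 1-stage ⇒ R(z)=1+z
  (e.g. R(-1.3)=-0.30000, |R|=0.30000)

Boundary: |R(x)|=1, x<0.
x=-1.3: |R|=0.3000
|R(-1.98)|=0.9800 |R(-1.45)|=0.4500 |R(-1.2)|=0.2000
Bisect:
  x_lo=-2.4214 |R|=1.4214  x_hi=-0.0975 |R|=0.9025
  mid=-1.25942 |R|=0.25942 →hi
  mid=-1.84040 |R|=0.84040 →hi
  mid=-2.13089 |R|=1.13089 →lo
  mid=-1.98564 |R|=0.98564 →hi
  mid=-2.05827 |R|=1.05827 →lo
  mid=-2.02195 |R|=1.02195 →lo
  mid=-2.00380 |R|=1.00380 →lo
  mid=-1.99472 |R|=0.99472 →hi
  ...
  [-2.00011,-1.99997] ⇒ x*=-2.0000
Stable set (-2.0000, 0).

z* = -2.0000.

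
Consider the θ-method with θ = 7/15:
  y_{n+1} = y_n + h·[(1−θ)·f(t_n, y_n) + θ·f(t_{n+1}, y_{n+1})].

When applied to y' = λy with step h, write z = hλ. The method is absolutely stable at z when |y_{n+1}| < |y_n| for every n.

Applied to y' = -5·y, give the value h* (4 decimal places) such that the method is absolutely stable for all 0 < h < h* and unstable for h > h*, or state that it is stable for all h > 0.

Set f=λy, z=hλ:
  y_{n+1} = y_n + z·[8/15·y_n + 7/15·y_{n+1}] ⇒ (1 − 7/15z)y_{n+1} = (1 + 8/15z)y_n
  ⇒ R(z) = (1 + 8/15z)/(1 − 7/15z).

Solve |R(x)|<1 on ℝ⁻.
x=-1.17: |R|=0.2432
R=−1: 1+8/15x = −1+7/15x ⇒ -1/15x=2 ⇒ x=2/(-1/15)=-30.0000
Confirm numerically:
  x=-18.248: |R|=0.91767 <1
  x=-17.374: |R|=0.90758 <1
  x=-14.914: |R|=0.87365 <1
  x=-13.423: |R|=0.84786 <1
  x=-30.371: |R|=1.00163 >1
  x=-30.211: |R|=1.00093 >1
  x=-30.210: |R|=1.00093 >1
Interval (-30.0000, 0).

(-30.0000,0); λ=-5 ⇒ h* = (30)/5 = 6.0000.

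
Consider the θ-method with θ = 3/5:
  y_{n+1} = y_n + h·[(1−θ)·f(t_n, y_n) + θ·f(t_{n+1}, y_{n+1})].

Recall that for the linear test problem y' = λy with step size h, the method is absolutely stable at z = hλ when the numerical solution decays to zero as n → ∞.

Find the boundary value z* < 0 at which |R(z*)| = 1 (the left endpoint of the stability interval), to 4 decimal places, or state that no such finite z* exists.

On y'=λy, z=hλ:
  y_{n+1} = y_n + z·[2/5·y_n + 3/5·y_{n+1}] ⇒ (1 − 3/5z)y_{n+1} = (1 + 2/5z)y_n
  ⇒ R(z) = (1 + 2/5z)/(1 − 3/5z).

Find x<0 with |R(x)|<1.
x=-0.73: |R|=0.4924
x=-2: |R|=0.0909
x=-10: |R|=0.4286
x=-100: |R|=0.6393
θ=3/5≥1/2 ⇒ |1+2/5x|<|1−3/5x| ∀x<0 ⇒ stable on all of ℝ⁻.

interval (−∞, 0).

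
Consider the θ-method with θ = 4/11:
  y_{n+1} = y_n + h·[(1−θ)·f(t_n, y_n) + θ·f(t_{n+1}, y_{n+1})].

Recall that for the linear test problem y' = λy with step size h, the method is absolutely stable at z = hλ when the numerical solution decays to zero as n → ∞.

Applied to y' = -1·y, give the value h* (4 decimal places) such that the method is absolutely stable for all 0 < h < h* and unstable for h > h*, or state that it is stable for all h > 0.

Test eqn y'=λy, z=hλ:
  y_{n+1} = y_n + z·[7/11·y_n + 4/11·y_{n+1}] ⇒ (1 − 4/11z)y_{n+1} = (1 + 7/11z)y_n
  R(z) = (1 + 7/11z)/(1 − 4/11z).

Find x<0 with |R(x)|<1.
x=-0.45: |R|=0.6133
R=−1: 1+7/11x = −1+4/11x ⇒ -3/11x=2 ⇒ x=2/(-3/11)=-7.3333
Confirm numerically:
  x=-7.197: |R|=0.98972 <1
  x=-5.582: |R|=0.84235 <1
  x=-3.857: |R|=0.60538 <1
  x=-3.105: |R|=0.45837 <1
  x=-7.826: |R|=1.03494 >1
  x=-7.751: |R|=1.02983 >1
So |R|<1 on (-7.3333, 0).

(-7.3333,0); λ=-1 ⇒ h* = (22/3)/1 = 7.3333.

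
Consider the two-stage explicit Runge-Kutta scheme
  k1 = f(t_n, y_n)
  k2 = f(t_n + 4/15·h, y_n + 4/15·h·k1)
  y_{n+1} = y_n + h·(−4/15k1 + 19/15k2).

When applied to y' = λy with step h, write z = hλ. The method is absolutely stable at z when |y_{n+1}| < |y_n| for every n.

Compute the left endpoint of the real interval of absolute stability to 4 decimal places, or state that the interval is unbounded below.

z* = -2.9605.

Test eqn y'=λy, z=hλ:
  k1=λy_n ⇒ h·k1=z·y_n;  k2=λ(1+4/15z)y_n ⇒ h·k2=z(1+4/15z)y_n
  y_{n+1}/y_n = 1 − 4/15z + 19/15z(1+4/15z) = 1 + z + 76/225z²
  R(z) = 1 + z + 76/225z².

Find x<0 with |R(x)|<1.
x=-0.61: |R|=0.5157
R=1: x+76/225x²=0 ⇒ x=−225/76=-2.9605; min R=1−1/(4·76/225)=0.2599>−1
Confirm numerically:
  x=-2.813: |R|=0.85983 <1
  x=-2.377: |R|=0.53149 <1
  x=-1.538: |R|=0.26099 <1
  x=-1.452: |R|=0.26014 <1
  x=-3.560: |R|=1.72086 >1
  x=-2.994: |R|=1.03385 >1
Interval (-2.9605, 0).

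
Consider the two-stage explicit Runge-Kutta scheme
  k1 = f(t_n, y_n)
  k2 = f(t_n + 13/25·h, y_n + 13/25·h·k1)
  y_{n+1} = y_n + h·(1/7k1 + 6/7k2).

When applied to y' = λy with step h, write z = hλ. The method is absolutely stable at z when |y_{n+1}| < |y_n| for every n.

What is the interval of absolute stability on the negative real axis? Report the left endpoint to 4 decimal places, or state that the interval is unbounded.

z∈(-2.2436,0).

With y'=λy (z=hλ):
  k1=λy_n ⇒ h·k1=z·y_n;  k2=λ(1+13/25z)y_n ⇒ h·k2=z(1+13/25z)y_n
  y_{n+1}/y_n = 1 + 1/7z + 6/7z(1+13/25z) = 1 + z + 78/175z²
  ⇒ R(z) = 1 + z + 78/175z².

Find x<0 with |R(x)|<1.
x=-1.61: |R|=0.5453
R=1: x+78/175x²=0 ⇒ x=−175/78=-2.2436; min R=1−1/(4·78/175)=0.4391>−1
Confirm numerically:
  x=-2.201: |R|=0.95822 <1
  x=-2.081: |R|=0.84919 <1
  x=-1.928: |R|=0.72880 <1
  x=-1.827: |R|=0.66076 <1
  x=-2.651: |R|=1.48139 >1
  x=-2.274: |R|=1.03082 >1
Interval (-2.2436, 0).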